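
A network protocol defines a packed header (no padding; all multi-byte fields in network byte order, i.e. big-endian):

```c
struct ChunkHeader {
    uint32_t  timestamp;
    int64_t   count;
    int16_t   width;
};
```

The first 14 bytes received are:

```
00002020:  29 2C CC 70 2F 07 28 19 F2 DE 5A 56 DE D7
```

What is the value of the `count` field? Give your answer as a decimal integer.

`count` follows `timestamp` (4 bytes), so it starts at byte offset 4 and occupies 8 bytes.
Bytes at offsets 4..11: 2F 07 28 19 F2 DE 5A 56.
Big-endian: lowest address holds the most-significant byte.
The bytes are already most-significant first: 0x2F072819F2DE5A56.
0x2F072819F2DE5A56 = 3388721336533539414.

3388721336533539414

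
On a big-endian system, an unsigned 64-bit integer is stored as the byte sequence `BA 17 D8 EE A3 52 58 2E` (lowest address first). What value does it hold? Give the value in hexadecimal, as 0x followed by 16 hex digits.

0xBA17D8EEA352582E

In big-endian order the high byte comes first in memory.
The bytes are already most-significant first: 0xBA17D8EEA352582E.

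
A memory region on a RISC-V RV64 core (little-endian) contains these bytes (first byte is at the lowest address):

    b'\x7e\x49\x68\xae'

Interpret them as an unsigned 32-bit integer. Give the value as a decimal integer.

Little-endian: lowest address holds the least-significant byte.
Reassemble most-significant byte first: AE 68 49 7E → 0xAE68497E.
0xAE68497E = 2926070142.

2926070142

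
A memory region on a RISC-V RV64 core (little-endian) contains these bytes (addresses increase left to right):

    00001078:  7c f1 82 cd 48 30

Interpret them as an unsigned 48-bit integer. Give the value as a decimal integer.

53089243689340

In little-endian order the low byte comes first in memory.
Reassemble most-significant byte first: 30 48 CD 82 F1 7C → 0x3048CD82F17C.
0x3048CD82F17C = 53089243689340.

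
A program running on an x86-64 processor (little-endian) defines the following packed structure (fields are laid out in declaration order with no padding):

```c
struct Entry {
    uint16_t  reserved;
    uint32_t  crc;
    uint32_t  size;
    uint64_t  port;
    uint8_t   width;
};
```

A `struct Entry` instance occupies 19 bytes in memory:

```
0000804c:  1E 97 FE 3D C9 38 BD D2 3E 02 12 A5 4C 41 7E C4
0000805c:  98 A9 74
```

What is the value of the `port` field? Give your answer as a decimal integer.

12220733635410306322

`port` follows `reserved` (2 B), `crc` (4 B), `size` (4 B), so it starts at offset 2 + 4 + 4 = 10 and occupies 8 bytes.
Bytes at offsets 10..17: 12 A5 4C 41 7E C4 98 A9.
Little-endian stores the least-significant byte at the lowest address.
Reassemble most-significant byte first: A9 98 C4 7E 41 4C A5 12 → 0xA998C47E414CA512.
0xA998C47E414CA512 = 12220733635410306322.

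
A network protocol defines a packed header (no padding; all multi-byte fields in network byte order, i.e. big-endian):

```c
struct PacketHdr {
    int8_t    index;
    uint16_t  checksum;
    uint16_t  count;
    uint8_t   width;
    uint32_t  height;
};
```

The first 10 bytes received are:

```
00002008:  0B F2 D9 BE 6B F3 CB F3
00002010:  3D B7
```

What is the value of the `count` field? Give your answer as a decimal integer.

48747

`count` follows `index` (1 B), `checksum` (2 B), so it starts at offset 1 + 2 = 3 and occupies 2 bytes.
Bytes at offsets 3..4: BE 6B.
Big-endian: lowest address holds the most-significant byte.
The bytes are already most-significant first: 0xBE6B.
0xBE6B = 48747.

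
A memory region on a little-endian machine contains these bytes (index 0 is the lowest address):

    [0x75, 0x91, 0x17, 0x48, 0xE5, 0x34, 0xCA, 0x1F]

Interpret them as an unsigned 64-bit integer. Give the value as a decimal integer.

2290701519832977781

In little-endian order the low byte comes first in memory.
Reassemble most-significant byte first: 1F CA 34 E5 48 17 91 75 → 0x1FCA34E548179175.
0x1FCA34E548179175 = 2290701519832977781.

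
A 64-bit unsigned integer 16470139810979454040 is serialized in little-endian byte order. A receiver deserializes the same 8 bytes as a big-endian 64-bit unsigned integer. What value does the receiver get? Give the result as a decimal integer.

16470139810979454040 in 64-bit hexadecimal is 0xE491B0E542731C58.
Stored little-endian, the bytes at ascending addresses are 58 1C 73 42 E5 B0 91 E4.
Read back as big-endian, the last byte is least significant, giving 0x581C7342E5B091E4.
0x581C7342E5B091E4 = 6349076305844146660.

6349076305844146660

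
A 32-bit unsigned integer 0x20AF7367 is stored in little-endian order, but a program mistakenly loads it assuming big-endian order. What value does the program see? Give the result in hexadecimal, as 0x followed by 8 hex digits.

Stored little-endian, the bytes at ascending addresses are 67 73 AF 20.
Read back as big-endian, the last byte is least significant, giving 0x6773AF20.

0x6773AF20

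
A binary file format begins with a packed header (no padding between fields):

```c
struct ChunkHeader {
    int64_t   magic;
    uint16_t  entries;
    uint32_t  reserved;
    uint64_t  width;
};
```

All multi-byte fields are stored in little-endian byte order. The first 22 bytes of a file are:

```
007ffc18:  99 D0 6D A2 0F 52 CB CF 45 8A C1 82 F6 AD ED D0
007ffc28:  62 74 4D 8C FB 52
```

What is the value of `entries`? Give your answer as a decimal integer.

`entries` follows `magic` (8 bytes), so it starts at byte offset 8 and occupies 2 bytes.
Bytes at offsets 8..9: 45 8A.
Little-endian stores the least-significant byte at the lowest address.
Reassemble most-significant byte first: 8A 45 → 0x8A45.
0x8A45 = 35397.

35397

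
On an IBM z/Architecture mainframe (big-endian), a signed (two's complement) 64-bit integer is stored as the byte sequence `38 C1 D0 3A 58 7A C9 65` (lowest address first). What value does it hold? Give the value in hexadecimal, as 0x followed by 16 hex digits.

Big-endian stores the most-significant byte at the lowest address.
The bytes are already most-significant first: 0x38C1D03A587AC965.

0x38C1D03A587AC965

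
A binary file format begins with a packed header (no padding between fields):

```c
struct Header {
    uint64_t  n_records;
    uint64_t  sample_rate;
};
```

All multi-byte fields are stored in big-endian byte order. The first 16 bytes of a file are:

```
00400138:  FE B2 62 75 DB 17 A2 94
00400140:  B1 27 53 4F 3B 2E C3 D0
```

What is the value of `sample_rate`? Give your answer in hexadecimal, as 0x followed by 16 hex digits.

`sample_rate` follows `n_records` (8 bytes), so it starts at byte offset 8 and occupies 8 bytes.
Bytes at offsets 8..15: B1 27 53 4F 3B 2E C3 D0.
In big-endian order the high byte comes first in memory.
The bytes are already most-significant first: 0xB127534F3B2EC3D0.

0xB127534F3B2EC3D0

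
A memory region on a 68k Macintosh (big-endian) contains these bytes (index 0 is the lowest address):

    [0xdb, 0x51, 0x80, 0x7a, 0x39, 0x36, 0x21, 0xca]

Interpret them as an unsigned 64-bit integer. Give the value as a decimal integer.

15803553829853995466

Big-endian: lowest address holds the most-significant byte.
The bytes are already most-significant first: 0xDB51807A393621CA.
0xDB51807A393621CA = 15803553829853995466.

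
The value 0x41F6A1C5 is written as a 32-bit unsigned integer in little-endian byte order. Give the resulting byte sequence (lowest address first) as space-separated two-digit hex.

C5 A1 F6 41

Split into bytes (most-significant first): 41 F6 A1 C5.
Little-endian stores the least-significant byte at the lowest address.
So at ascending addresses the bytes are C5 A1 F6 41.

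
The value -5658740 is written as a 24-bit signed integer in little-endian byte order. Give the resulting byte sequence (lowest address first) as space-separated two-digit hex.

Two's complement of -5658740 in 24 bits: 5658740 = 0x565874; invert → 0xA9A78B; add 1 → 0xA9A78C.
Split into bytes (most-significant first): A9 A7 8C.
Little-endian: lowest address holds the least-significant byte.
So at ascending addresses the bytes are 8C A7 A9.

8C A7 A9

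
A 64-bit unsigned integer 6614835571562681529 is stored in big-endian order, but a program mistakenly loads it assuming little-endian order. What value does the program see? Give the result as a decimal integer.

6614835571562681529 in 64-bit hexadecimal is 0x5BCC9DE7CA9C94B9.
Stored big-endian, the bytes at ascending addresses are 5B CC 9D E7 CA 9C 94 B9.
Read back as little-endian, the first byte is least significant, giving 0xB9949CCAE79DCC5B.
0xB9949CCAE79DCC5B = 13372485588853050459.

13372485588853050459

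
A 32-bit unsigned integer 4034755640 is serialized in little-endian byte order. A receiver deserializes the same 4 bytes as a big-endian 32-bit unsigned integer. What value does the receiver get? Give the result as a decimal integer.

4034755640 in 32-bit hexadecimal is 0xF07D7C38.
Stored little-endian, the bytes at ascending addresses are 38 7C 7D F0.
Read back as big-endian, the last byte is least significant, giving 0x387C7DF0.
0x387C7DF0 = 947682800.

947682800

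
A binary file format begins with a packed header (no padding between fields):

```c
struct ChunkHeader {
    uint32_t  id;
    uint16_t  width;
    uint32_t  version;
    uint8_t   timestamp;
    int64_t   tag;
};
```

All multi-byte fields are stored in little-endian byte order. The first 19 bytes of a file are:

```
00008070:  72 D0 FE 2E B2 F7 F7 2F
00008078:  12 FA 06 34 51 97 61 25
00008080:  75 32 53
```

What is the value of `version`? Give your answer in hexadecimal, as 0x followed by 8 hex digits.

`version` follows `id` (4 B), `width` (2 B), so it starts at offset 4 + 2 = 6 and occupies 4 bytes.
Bytes at offsets 6..9: F7 2F 12 FA.
Little-endian: lowest address holds the least-significant byte.
Reassemble most-significant byte first: FA 12 2F F7 → 0xFA122FF7.

0xFA122FF7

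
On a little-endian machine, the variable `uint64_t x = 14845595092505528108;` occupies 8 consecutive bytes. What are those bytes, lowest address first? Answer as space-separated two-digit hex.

2C 07 13 D0 14 26 06 CE

14845595092505528108 in hexadecimal, padded to 64 bits, is 0xCE062614D013072C.
Split into bytes (most-significant first): CE 06 26 14 D0 13 07 2C.
In little-endian order the low byte comes first in memory.
So at ascending addresses the bytes are 2C 07 13 D0 14 26 06 CE.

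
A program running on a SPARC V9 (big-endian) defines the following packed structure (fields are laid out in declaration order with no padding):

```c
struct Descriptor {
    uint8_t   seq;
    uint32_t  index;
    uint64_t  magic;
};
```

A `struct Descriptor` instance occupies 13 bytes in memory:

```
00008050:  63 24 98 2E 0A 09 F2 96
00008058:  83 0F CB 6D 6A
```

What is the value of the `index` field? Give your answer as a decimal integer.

613953034

`index` follows `seq` (1 byte), so it starts at byte offset 1 and occupies 4 bytes.
Bytes at offsets 1..4: 24 98 2E 0A.
Big-endian stores the most-significant byte at the lowest address.
The bytes are already most-significant first: 0x24982E0A.
0x24982E0A = 613953034.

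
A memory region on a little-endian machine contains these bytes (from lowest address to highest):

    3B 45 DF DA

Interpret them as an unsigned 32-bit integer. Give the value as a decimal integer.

Little-endian: lowest address holds the least-significant byte.
Reassemble most-significant byte first: DA DF 45 3B → 0xDADF453B.
0xDADF453B = 3672065339.

3672065339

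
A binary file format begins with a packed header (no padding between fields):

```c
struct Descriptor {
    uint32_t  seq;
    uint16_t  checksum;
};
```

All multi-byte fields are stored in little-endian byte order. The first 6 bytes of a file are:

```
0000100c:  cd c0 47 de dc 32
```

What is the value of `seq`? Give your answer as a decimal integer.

3729244365

`seq` is the first field, at byte offset 0, occupying 4 bytes.
Bytes at offsets 0..3: CD C0 47 DE.
In little-endian order the low byte comes first in memory.
Reassemble most-significant byte first: DE 47 C0 CD → 0xDE47C0CD.
0xDE47C0CD = 3729244365.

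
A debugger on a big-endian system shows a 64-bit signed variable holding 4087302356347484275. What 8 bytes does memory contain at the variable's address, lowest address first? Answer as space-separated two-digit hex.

4087302356347484275 in hexadecimal, padded to 64 bits, is 0x38B903D66FB57873.
Split into bytes (most-significant first): 38 B9 03 D6 6F B5 78 73.
Big-endian: lowest address holds the most-significant byte.
So the memory order matches the most-significant-first order: 38 B9 03 D6 6F B5 78 73.

38 B9 03 D6 6F B5 78 73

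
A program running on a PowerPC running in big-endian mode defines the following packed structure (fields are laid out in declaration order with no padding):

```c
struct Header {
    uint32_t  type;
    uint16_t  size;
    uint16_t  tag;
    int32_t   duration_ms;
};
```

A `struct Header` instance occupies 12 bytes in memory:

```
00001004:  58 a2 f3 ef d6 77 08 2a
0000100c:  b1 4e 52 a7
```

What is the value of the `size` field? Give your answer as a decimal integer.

54903

`size` follows `type` (4 bytes), so it starts at byte offset 4 and occupies 2 bytes.
Bytes at offsets 4..5: D6 77.
Big-endian: lowest address holds the most-significant byte.
The bytes are already most-significant first: 0xD677.
0xD677 = 54903.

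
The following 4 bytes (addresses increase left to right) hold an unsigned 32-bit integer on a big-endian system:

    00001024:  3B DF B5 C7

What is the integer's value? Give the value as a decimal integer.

In big-endian order the high byte comes first in memory.
The bytes are already most-significant first: 0x3BDFB5C7.
0x3BDFB5C7 = 1004516807.

1004516807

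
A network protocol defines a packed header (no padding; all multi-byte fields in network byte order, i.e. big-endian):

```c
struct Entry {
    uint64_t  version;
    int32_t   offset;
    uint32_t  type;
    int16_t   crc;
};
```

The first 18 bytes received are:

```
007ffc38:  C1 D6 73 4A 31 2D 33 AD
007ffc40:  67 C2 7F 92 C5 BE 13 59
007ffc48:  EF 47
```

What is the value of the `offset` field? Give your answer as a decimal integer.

`offset` follows `version` (8 bytes), so it starts at byte offset 8 and occupies 4 bytes.
Bytes at offsets 8..11: 67 C2 7F 92.
Big-endian: lowest address holds the most-significant byte.
The bytes are already most-significant first: 0x67C27F92.
0x67C27F92 = 1740799890.

1740799890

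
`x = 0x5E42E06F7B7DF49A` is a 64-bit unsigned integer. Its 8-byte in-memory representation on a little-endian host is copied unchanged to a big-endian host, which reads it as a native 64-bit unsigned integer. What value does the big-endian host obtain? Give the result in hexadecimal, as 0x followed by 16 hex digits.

0x9AF47D7B6FE0425E

Stored little-endian, the bytes at ascending addresses are 9A F4 7D 7B 6F E0 42 5E.
Read back as big-endian, the last byte is least significant, giving 0x9AF47D7B6FE0425E.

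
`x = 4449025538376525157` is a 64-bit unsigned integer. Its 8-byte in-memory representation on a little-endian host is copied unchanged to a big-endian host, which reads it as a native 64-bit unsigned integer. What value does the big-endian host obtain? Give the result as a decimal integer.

4449025538376525157 in 64-bit hexadecimal is 0x3DBE1D27BB92E565.
Stored little-endian, the bytes at ascending addresses are 65 E5 92 BB 27 1D BE 3D.
Read back as big-endian, the last byte is least significant, giving 0x65E592BB271DBE3D.
0x65E592BB271DBE3D = 7342436100010262077.

7342436100010262077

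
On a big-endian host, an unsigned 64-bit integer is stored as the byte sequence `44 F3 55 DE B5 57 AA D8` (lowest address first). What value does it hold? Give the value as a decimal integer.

4968409228933311192

In big-endian order the high byte comes first in memory.
The bytes are already most-significant first: 0x44F355DEB557AAD8.
0x44F355DEB557AAD8 = 4968409228933311192.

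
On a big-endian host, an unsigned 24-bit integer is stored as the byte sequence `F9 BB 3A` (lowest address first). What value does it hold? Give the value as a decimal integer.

Big-endian stores the most-significant byte at the lowest address.
The bytes are already most-significant first: 0xF9BB3A.
0xF9BB3A = 16366394.

16366394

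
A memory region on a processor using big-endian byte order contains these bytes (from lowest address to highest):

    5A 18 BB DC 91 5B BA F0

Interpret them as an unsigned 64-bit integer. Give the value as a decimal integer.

Big-endian: lowest address holds the most-significant byte.
The bytes are already most-significant first: 0x5A18BBDC915BBAF0.
0x5A18BBDC915BBAF0 = 6492145418860477168.

6492145418860477168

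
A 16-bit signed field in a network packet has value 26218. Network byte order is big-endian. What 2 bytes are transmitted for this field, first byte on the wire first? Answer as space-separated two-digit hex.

66 6A

26218 in hexadecimal, padded to 16 bits, is 0x666A.
Split into bytes (most-significant first): 66 6A.
In big-endian order the high byte comes first in memory.
So the memory order matches the most-significant-first order: 66 6A.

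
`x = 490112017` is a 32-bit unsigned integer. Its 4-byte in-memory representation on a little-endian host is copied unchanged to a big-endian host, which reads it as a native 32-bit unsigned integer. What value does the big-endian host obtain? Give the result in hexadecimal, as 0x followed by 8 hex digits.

0x1184361D

490112017 in 32-bit hexadecimal is 0x1D368411.
Stored little-endian, the bytes at ascending addresses are 11 84 36 1D.
Read back as big-endian, the last byte is least significant, giving 0x1184361D.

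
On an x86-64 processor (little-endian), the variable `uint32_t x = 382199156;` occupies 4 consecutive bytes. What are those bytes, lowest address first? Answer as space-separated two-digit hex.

382199156 in hexadecimal, padded to 32 bits, is 0x16C7E574.
Split into bytes (most-significant first): 16 C7 E5 74.
Little-endian stores the least-significant byte at the lowest address.
So at ascending addresses the bytes are 74 E5 C7 16.

74 E5 C7 16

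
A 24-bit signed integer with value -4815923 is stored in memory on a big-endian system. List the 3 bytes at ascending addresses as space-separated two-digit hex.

B6 83 CD

Two's complement of -4815923 in 24 bits: 4815923 = 0x497C33; invert → 0xB683CC; add 1 → 0xB683CD.
Split into bytes (most-significant first): B6 83 CD.
Big-endian: lowest address holds the most-significant byte.
So the memory order matches the most-significant-first order: B6 83 CD.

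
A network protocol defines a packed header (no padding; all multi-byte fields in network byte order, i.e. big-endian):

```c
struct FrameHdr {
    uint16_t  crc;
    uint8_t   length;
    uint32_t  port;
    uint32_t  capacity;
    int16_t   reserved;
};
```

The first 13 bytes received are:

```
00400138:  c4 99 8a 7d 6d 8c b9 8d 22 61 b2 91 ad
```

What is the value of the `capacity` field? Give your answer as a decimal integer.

`capacity` follows `crc` (2 B), `length` (1 B), `port` (4 B), so it starts at offset 2 + 1 + 4 = 7 and occupies 4 bytes.
Bytes at offsets 7..10: 8D 22 61 B2.
Big-endian stores the most-significant byte at the lowest address.
The bytes are already most-significant first: 0x8D2261B2.
0x8D2261B2 = 2367840690.

2367840690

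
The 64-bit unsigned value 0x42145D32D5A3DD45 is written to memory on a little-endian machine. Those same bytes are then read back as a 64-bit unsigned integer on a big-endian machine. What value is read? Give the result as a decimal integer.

Stored little-endian, the bytes at ascending addresses are 45 DD A3 D5 32 5D 14 42.
Read back as big-endian, the last byte is least significant, giving 0x45DDA3D5325D1442.
0x45DDA3D5325D1442 = 5034360094538404930.

5034360094538404930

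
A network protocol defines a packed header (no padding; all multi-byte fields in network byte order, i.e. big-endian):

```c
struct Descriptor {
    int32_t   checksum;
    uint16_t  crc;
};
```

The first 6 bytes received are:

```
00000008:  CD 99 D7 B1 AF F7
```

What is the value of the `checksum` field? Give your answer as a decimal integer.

-845555791

`checksum` is the first field, at byte offset 0, occupying 4 bytes.
Bytes at offsets 0..3: CD 99 D7 B1.
Big-endian stores the most-significant byte at the lowest address.
The bytes are already most-significant first: 0xCD99D7B1.
Top bit is set, so as a signed 32-bit value this is 0xCD99D7B1 − 2^32 = -845555791.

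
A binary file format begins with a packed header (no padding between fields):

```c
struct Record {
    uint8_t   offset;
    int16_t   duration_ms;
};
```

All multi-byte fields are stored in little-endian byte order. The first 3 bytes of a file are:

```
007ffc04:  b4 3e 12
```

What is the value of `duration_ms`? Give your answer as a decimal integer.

4670

`duration_ms` follows `offset` (1 byte), so it starts at byte offset 1 and occupies 2 bytes.
Bytes at offsets 1..2: 3E 12.
In little-endian order the low byte comes first in memory.
Reassemble most-significant byte first: 12 3E → 0x123E.
0x123E = 4670.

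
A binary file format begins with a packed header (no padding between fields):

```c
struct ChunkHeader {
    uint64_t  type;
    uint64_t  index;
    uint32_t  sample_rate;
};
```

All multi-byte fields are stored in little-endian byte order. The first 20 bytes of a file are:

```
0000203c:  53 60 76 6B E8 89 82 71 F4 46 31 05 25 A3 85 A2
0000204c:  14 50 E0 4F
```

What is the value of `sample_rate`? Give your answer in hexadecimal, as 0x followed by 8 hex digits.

0x4FE05014

`sample_rate` follows `type` (8 B), `index` (8 B), so it starts at offset 8 + 8 = 16 and occupies 4 bytes.
Bytes at offsets 16..19: 14 50 E0 4F.
In little-endian order the low byte comes first in memory.
Reassemble most-significant byte first: 4F E0 50 14 → 0x4FE05014.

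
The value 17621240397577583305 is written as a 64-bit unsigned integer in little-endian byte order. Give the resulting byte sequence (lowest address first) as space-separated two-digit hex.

17621240397577583305 in hexadecimal, padded to 64 bits, is 0xF48B38C7BF5FFAC9.
Split into bytes (most-significant first): F4 8B 38 C7 BF 5F FA C9.
In little-endian order the low byte comes first in memory.
So at ascending addresses the bytes are C9 FA 5F BF C7 38 8B F4.

C9 FA 5F BF C7 38 8B F4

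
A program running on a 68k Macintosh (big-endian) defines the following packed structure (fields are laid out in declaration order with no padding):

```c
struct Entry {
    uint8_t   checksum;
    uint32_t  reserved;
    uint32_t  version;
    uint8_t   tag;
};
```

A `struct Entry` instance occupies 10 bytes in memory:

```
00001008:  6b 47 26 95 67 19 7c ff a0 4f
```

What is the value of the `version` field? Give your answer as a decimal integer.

427622304

`version` follows `checksum` (1 B), `reserved` (4 B), so it starts at offset 1 + 4 = 5 and occupies 4 bytes.
Bytes at offsets 5..8: 19 7C FF A0.
Big-endian: lowest address holds the most-significant byte.
The bytes are already most-significant first: 0x197CFFA0.
0x197CFFA0 = 427622304.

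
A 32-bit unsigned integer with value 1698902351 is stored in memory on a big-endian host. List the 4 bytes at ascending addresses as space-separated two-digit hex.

65 43 31 4F

1698902351 in hexadecimal, padded to 32 bits, is 0x6543314F.
Split into bytes (most-significant first): 65 43 31 4F.
Big-endian: lowest address holds the most-significant byte.
So the memory order matches the most-significant-first order: 65 43 31 4F.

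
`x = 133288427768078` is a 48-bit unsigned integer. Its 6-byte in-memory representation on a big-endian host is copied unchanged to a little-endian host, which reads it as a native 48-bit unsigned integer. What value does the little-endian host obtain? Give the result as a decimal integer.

16258122725753

133288427768078 in 48-bit hexadecimal is 0x7939A163C90E.
Stored big-endian, the bytes at ascending addresses are 79 39 A1 63 C9 0E.
Read back as little-endian, the first byte is least significant, giving 0x0EC963A13979.
0x0EC963A13979 = 16258122725753.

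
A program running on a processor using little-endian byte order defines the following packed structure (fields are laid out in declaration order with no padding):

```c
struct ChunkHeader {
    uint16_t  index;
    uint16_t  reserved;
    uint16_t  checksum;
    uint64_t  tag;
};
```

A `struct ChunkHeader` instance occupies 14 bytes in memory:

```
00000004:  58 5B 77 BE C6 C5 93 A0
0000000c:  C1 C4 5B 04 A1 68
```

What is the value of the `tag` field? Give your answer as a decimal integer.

7539312043384479891

`tag` follows `index` (2 B), `reserved` (2 B), `checksum` (2 B), so it starts at offset 2 + 2 + 2 = 6 and occupies 8 bytes.
Bytes at offsets 6..13: 93 A0 C1 C4 5B 04 A1 68.
In little-endian order the low byte comes first in memory.
Reassemble most-significant byte first: 68 A1 04 5B C4 C1 A0 93 → 0x68A1045BC4C1A093.
0x68A1045BC4C1A093 = 7539312043384479891.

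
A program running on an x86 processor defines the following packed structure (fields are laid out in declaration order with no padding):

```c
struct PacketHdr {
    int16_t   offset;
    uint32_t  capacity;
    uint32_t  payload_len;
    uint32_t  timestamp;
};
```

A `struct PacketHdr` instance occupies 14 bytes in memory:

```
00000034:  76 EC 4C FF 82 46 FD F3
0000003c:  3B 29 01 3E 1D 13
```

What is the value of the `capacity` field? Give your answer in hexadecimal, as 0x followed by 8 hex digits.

0x4682FF4C

`capacity` follows `offset` (2 bytes), so it starts at byte offset 2 and occupies 4 bytes.
Bytes at offsets 2..5: 4C FF 82 46.
In little-endian order the low byte comes first in memory.
Reassemble most-significant byte first: 46 82 FF 4C → 0x4682FF4C.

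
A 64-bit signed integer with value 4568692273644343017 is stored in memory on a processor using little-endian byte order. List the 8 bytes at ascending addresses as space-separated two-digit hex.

E9 8E A4 BA 6A 41 67 3F

4568692273644343017 in hexadecimal, padded to 64 bits, is 0x3F67416ABAA48EE9.
Split into bytes (most-significant first): 3F 67 41 6A BA A4 8E E9.
In little-endian order the low byte comes first in memory.
So at ascending addresses the bytes are E9 8E A4 BA 6A 41 67 3F.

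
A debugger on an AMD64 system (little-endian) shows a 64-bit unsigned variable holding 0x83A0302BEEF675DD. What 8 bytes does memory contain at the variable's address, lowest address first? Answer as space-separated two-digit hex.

DD 75 F6 EE 2B 30 A0 83

Split into bytes (most-significant first): 83 A0 30 2B EE F6 75 DD.
Little-endian: lowest address holds the least-significant byte.
So at ascending addresses the bytes are DD 75 F6 EE 2B 30 A0 83.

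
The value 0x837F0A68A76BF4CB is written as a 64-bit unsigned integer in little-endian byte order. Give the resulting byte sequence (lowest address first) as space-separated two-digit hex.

CB F4 6B A7 68 0A 7F 83

Split into bytes (most-significant first): 83 7F 0A 68 A7 6B F4 CB.
Little-endian stores the least-significant byte at the lowest address.
So at ascending addresses the bytes are CB F4 6B A7 68 0A 7F 83.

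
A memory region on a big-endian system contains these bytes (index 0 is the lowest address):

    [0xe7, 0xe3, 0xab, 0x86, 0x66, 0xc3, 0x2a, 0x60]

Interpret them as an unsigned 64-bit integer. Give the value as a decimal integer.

16709387636212705888

Big-endian stores the most-significant byte at the lowest address.
The bytes are already most-significant first: 0xE7E3AB8666C32A60.
0xE7E3AB8666C32A60 = 16709387636212705888.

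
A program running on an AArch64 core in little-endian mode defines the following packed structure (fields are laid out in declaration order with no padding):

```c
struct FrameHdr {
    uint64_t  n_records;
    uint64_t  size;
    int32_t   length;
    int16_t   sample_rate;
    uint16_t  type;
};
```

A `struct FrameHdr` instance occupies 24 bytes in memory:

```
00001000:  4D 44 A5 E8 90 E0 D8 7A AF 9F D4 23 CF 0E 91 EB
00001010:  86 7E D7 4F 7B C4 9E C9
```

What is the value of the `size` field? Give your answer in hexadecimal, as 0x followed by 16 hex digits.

`size` follows `n_records` (8 bytes), so it starts at byte offset 8 and occupies 8 bytes.
Bytes at offsets 8..15: AF 9F D4 23 CF 0E 91 EB.
Little-endian stores the least-significant byte at the lowest address.
Reassemble most-significant byte first: EB 91 0E CF 23 D4 9F AF → 0xEB910ECF23D49FAF.

0xEB910ECF23D49FAF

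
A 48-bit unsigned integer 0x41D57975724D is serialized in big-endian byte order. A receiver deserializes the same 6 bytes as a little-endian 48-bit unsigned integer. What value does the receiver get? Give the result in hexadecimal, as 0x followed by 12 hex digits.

Stored big-endian, the bytes at ascending addresses are 41 D5 79 75 72 4D.
Read back as little-endian, the first byte is least significant, giving 0x4D727579D541.

0x4D727579D541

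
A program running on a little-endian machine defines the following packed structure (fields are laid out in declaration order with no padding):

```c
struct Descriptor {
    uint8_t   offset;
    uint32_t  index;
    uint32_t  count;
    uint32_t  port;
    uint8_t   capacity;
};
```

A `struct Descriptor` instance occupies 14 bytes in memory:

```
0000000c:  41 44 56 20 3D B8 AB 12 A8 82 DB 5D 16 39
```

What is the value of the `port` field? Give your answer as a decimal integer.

`port` follows `offset` (1 B), `index` (4 B), `count` (4 B), so it starts at offset 1 + 4 + 4 = 9 and occupies 4 bytes.
Bytes at offsets 9..12: 82 DB 5D 16.
Little-endian stores the least-significant byte at the lowest address.
Reassemble most-significant byte first: 16 5D DB 82 → 0x165DDB82.
0x165DDB82 = 375249794.

375249794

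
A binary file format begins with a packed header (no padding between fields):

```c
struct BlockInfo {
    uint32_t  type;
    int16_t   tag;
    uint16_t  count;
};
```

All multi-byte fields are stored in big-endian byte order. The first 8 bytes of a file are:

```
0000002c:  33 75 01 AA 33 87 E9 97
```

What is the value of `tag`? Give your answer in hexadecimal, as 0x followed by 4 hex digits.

`tag` follows `type` (4 bytes), so it starts at byte offset 4 and occupies 2 bytes.
Bytes at offsets 4..5: 33 87.
Big-endian: lowest address holds the most-significant byte.
The bytes are already most-significant first: 0x3387.

0x3387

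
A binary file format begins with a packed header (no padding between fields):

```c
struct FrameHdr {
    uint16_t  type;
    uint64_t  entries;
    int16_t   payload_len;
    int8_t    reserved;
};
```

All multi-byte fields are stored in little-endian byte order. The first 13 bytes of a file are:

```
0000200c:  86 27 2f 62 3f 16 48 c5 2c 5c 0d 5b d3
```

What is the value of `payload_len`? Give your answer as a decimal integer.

`payload_len` follows `type` (2 B), `entries` (8 B), so it starts at offset 2 + 8 = 10 and occupies 2 bytes.
Bytes at offsets 10..11: 0D 5B.
Little-endian: lowest address holds the least-significant byte.
Reassemble most-significant byte first: 5B 0D → 0x5B0D.
0x5B0D = 23309.

23309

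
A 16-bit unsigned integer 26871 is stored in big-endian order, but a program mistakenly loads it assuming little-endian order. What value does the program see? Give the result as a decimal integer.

63336

26871 in 16-bit hexadecimal is 0x68F7.
Stored big-endian, the bytes at ascending addresses are 68 F7.
Read back as little-endian, the first byte is least significant, giving 0xF768.
0xF768 = 63336.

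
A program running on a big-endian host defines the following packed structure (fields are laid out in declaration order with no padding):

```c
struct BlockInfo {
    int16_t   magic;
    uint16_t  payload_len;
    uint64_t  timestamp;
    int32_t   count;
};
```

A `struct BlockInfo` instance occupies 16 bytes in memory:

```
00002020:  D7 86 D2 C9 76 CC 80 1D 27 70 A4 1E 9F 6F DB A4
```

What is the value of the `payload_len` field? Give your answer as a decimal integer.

53961

`payload_len` follows `magic` (2 bytes), so it starts at byte offset 2 and occupies 2 bytes.
Bytes at offsets 2..3: D2 C9.
Big-endian: lowest address holds the most-significant byte.
The bytes are already most-significant first: 0xD2C9.
0xD2C9 = 53961.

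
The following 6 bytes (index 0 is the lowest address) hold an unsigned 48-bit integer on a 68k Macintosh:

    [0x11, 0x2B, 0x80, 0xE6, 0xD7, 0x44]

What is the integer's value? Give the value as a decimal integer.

In big-endian order the high byte comes first in memory.
The bytes are already most-significant first: 0x112B80E6D744.
0x112B80E6D744 = 18878543877956.

18878543877956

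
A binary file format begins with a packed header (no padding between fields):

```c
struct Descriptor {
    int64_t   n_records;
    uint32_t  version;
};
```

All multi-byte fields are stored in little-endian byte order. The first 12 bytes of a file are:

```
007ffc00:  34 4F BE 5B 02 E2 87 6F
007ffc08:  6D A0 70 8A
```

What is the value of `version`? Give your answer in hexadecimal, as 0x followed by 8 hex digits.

`version` follows `n_records` (8 bytes), so it starts at byte offset 8 and occupies 4 bytes.
Bytes at offsets 8..11: 6D A0 70 8A.
In little-endian order the low byte comes first in memory.
Reassemble most-significant byte first: 8A 70 A0 6D → 0x8A70A06D.

0x8A70A06D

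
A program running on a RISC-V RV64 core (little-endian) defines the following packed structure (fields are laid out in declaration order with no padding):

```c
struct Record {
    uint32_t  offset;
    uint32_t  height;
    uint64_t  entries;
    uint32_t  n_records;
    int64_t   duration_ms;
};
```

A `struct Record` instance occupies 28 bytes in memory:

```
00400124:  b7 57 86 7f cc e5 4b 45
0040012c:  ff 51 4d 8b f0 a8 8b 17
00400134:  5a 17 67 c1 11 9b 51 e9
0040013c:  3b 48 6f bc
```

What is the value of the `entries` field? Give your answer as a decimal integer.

`entries` follows `offset` (4 B), `height` (4 B), so it starts at offset 4 + 4 = 8 and occupies 8 bytes.
Bytes at offsets 8..15: FF 51 4D 8B F0 A8 8B 17.
Little-endian: lowest address holds the least-significant byte.
Reassemble most-significant byte first: 17 8B A8 F0 8B 4D 51 FF → 0x178BA8F08B4D51FF.
0x178BA8F08B4D51FF = 1696635435717841407.

1696635435717841407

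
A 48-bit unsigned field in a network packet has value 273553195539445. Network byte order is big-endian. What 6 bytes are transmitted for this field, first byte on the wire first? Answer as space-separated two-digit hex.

273553195539445 in hexadecimal, padded to 48 bits, is 0xF8CB910C1BF5.
Split into bytes (most-significant first): F8 CB 91 0C 1B F5.
Big-endian stores the most-significant byte at the lowest address.
So the memory order matches the most-significant-first order: F8 CB 91 0C 1B F5.

F8 CB 91 0C 1B F5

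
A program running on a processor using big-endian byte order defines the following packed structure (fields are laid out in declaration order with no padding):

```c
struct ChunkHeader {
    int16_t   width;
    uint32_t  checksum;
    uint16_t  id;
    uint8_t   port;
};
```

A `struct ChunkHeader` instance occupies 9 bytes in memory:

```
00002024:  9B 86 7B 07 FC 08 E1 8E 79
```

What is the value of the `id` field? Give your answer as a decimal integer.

`id` follows `width` (2 B), `checksum` (4 B), so it starts at offset 2 + 4 = 6 and occupies 2 bytes.
Bytes at offsets 6..7: E1 8E.
In big-endian order the high byte comes first in memory.
The bytes are already most-significant first: 0xE18E.
0xE18E = 57742.

57742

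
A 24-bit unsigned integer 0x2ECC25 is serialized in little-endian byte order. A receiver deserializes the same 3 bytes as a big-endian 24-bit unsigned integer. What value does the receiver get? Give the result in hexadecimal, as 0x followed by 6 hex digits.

Stored little-endian, the bytes at ascending addresses are 25 CC 2E.
Read back as big-endian, the last byte is least significant, giving 0x25CC2E.

0x25CC2E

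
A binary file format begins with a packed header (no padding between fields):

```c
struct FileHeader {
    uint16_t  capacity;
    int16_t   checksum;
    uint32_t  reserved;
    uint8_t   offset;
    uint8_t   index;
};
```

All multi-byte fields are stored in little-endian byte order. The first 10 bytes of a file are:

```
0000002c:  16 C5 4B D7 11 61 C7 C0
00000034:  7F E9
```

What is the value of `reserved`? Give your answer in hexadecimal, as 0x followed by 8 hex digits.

0xC0C76111

`reserved` follows `capacity` (2 B), `checksum` (2 B), so it starts at offset 2 + 2 = 4 and occupies 4 bytes.
Bytes at offsets 4..7: 11 61 C7 C0.
Little-endian stores the least-significant byte at the lowest address.
Reassemble most-significant byte first: C0 C7 61 11 → 0xC0C76111.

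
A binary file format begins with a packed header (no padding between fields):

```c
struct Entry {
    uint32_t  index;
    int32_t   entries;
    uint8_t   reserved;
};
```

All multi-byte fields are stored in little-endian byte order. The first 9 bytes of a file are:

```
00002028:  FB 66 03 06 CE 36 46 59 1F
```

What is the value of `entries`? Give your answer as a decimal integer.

1497773774

`entries` follows `index` (4 bytes), so it starts at byte offset 4 and occupies 4 bytes.
Bytes at offsets 4..7: CE 36 46 59.
Little-endian stores the least-significant byte at the lowest address.
Reassemble most-significant byte first: 59 46 36 CE → 0x594636CE.
0x594636CE = 1497773774.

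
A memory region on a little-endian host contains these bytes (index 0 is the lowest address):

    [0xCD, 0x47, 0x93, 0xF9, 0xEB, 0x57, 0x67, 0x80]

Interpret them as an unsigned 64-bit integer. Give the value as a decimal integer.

9252460630472083405

Little-endian stores the least-significant byte at the lowest address.
Reassemble most-significant byte first: 80 67 57 EB F9 93 47 CD → 0x806757EBF99347CD.
0x806757EBF99347CD = 9252460630472083405.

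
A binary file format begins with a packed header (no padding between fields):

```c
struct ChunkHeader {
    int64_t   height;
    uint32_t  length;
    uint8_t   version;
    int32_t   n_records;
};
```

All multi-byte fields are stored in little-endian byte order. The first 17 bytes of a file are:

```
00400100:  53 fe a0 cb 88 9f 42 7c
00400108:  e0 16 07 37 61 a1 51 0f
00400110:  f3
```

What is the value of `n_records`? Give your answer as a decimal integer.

-217099871

`n_records` follows `height` (8 B), `length` (4 B), `version` (1 B), so it starts at offset 8 + 4 + 1 = 13 and occupies 4 bytes.
Bytes at offsets 13..16: A1 51 0F F3.
Little-endian stores the least-significant byte at the lowest address.
Reassemble most-significant byte first: F3 0F 51 A1 → 0xF30F51A1.
Top bit is set, so as a signed 32-bit value this is 0xF30F51A1 − 2^32 = -217099871.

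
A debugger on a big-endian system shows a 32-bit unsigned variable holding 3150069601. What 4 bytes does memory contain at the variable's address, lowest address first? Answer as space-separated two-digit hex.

BB C2 3F 61

3150069601 in hexadecimal, padded to 32 bits, is 0xBBC23F61.
Split into bytes (most-significant first): BB C2 3F 61.
In big-endian order the high byte comes first in memory.
So the memory order matches the most-significant-first order: BB C2 3F 61.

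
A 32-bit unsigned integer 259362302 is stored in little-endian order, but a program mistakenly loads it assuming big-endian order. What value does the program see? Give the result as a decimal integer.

259362302 in 32-bit hexadecimal is 0x0F758DFE.
Stored little-endian, the bytes at ascending addresses are FE 8D 75 0F.
Read back as big-endian, the last byte is least significant, giving 0xFE8D750F.
0xFE8D750F = 4270683407.

4270683407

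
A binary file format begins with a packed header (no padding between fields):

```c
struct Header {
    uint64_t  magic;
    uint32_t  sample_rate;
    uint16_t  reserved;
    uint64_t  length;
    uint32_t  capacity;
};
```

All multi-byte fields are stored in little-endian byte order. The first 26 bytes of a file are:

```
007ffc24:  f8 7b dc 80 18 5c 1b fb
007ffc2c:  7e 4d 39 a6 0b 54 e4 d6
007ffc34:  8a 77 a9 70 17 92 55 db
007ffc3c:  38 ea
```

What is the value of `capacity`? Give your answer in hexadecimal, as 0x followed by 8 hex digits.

`capacity` follows `magic` (8 B), `sample_rate` (4 B), `reserved` (2 B), `length` (8 B), so it starts at offset 8 + 4 + 2 + 8 = 22 and occupies 4 bytes.
Bytes at offsets 22..25: 55 DB 38 EA.
Little-endian stores the least-significant byte at the lowest address.
Reassemble most-significant byte first: EA 38 DB 55 → 0xEA38DB55.

0xEA38DB55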